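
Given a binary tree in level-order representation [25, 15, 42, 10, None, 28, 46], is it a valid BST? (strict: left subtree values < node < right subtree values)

Level-order array: [25, 15, 42, 10, None, 28, 46]
Validate using subtree bounds (lo, hi): at each node, require lo < value < hi,
then recurse left with hi=value and right with lo=value.
Preorder trace (stopping at first violation):
  at node 25 with bounds (-inf, +inf): OK
  at node 15 with bounds (-inf, 25): OK
  at node 10 with bounds (-inf, 15): OK
  at node 42 with bounds (25, +inf): OK
  at node 28 with bounds (25, 42): OK
  at node 46 with bounds (42, +inf): OK
No violation found at any node.
Result: Valid BST


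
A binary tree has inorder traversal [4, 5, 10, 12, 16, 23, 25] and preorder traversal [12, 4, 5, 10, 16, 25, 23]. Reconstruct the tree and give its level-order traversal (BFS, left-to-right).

Inorder:  [4, 5, 10, 12, 16, 23, 25]
Preorder: [12, 4, 5, 10, 16, 25, 23]
Algorithm: preorder visits root first, so consume preorder in order;
for each root, split the current inorder slice at that value into
left-subtree inorder and right-subtree inorder, then recurse.
Recursive splits:
  root=12; inorder splits into left=[4, 5, 10], right=[16, 23, 25]
  root=4; inorder splits into left=[], right=[5, 10]
  root=5; inorder splits into left=[], right=[10]
  root=10; inorder splits into left=[], right=[]
  root=16; inorder splits into left=[], right=[23, 25]
  root=25; inorder splits into left=[23], right=[]
  root=23; inorder splits into left=[], right=[]
Reconstructed level-order: [12, 4, 16, 5, 25, 10, 23]


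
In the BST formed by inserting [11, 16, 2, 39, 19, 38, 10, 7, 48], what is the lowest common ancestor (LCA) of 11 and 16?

Tree insertion order: [11, 16, 2, 39, 19, 38, 10, 7, 48]
Tree (level-order array): [11, 2, 16, None, 10, None, 39, 7, None, 19, 48, None, None, None, 38]
In a BST, the LCA of p=11, q=16 is the first node v on the
root-to-leaf path with p <= v <= q (go left if both < v, right if both > v).
Walk from root:
  at 11: 11 <= 11 <= 16, this is the LCA
LCA = 11


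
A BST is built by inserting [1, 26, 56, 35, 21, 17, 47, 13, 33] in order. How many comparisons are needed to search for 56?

Search path for 56: 1 -> 26 -> 56
Found: True
Comparisons: 3


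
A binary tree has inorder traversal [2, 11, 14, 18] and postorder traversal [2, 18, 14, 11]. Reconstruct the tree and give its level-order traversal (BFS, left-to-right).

Inorder:   [2, 11, 14, 18]
Postorder: [2, 18, 14, 11]
Algorithm: postorder visits root last, so walk postorder right-to-left;
each value is the root of the current inorder slice — split it at that
value, recurse on the right subtree first, then the left.
Recursive splits:
  root=11; inorder splits into left=[2], right=[14, 18]
  root=14; inorder splits into left=[], right=[18]
  root=18; inorder splits into left=[], right=[]
  root=2; inorder splits into left=[], right=[]
Reconstructed level-order: [11, 2, 14, 18]


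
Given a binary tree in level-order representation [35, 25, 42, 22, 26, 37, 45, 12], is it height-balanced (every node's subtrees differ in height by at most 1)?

Tree (level-order array): [35, 25, 42, 22, 26, 37, 45, 12]
Definition: a tree is height-balanced if, at every node, |h(left) - h(right)| <= 1 (empty subtree has height -1).
Bottom-up per-node check:
  node 12: h_left=-1, h_right=-1, diff=0 [OK], height=0
  node 22: h_left=0, h_right=-1, diff=1 [OK], height=1
  node 26: h_left=-1, h_right=-1, diff=0 [OK], height=0
  node 25: h_left=1, h_right=0, diff=1 [OK], height=2
  node 37: h_left=-1, h_right=-1, diff=0 [OK], height=0
  node 45: h_left=-1, h_right=-1, diff=0 [OK], height=0
  node 42: h_left=0, h_right=0, diff=0 [OK], height=1
  node 35: h_left=2, h_right=1, diff=1 [OK], height=3
All nodes satisfy the balance condition.
Result: Balanced


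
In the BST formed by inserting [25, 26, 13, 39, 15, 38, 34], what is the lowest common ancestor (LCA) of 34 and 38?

Tree insertion order: [25, 26, 13, 39, 15, 38, 34]
Tree (level-order array): [25, 13, 26, None, 15, None, 39, None, None, 38, None, 34]
In a BST, the LCA of p=34, q=38 is the first node v on the
root-to-leaf path with p <= v <= q (go left if both < v, right if both > v).
Walk from root:
  at 25: both 34 and 38 > 25, go right
  at 26: both 34 and 38 > 26, go right
  at 39: both 34 and 38 < 39, go left
  at 38: 34 <= 38 <= 38, this is the LCA
LCA = 38


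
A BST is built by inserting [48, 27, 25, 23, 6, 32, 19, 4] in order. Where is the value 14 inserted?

Starting tree (level order): [48, 27, None, 25, 32, 23, None, None, None, 6, None, 4, 19]
Insertion path: 48 -> 27 -> 25 -> 23 -> 6 -> 19
Result: insert 14 as left child of 19
Final tree (level order): [48, 27, None, 25, 32, 23, None, None, None, 6, None, 4, 19, None, None, 14]


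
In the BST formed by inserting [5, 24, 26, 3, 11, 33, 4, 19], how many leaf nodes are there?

Tree built from: [5, 24, 26, 3, 11, 33, 4, 19]
Tree (level-order array): [5, 3, 24, None, 4, 11, 26, None, None, None, 19, None, 33]
Rule: A leaf has 0 children.
Per-node child counts:
  node 5: 2 child(ren)
  node 3: 1 child(ren)
  node 4: 0 child(ren)
  node 24: 2 child(ren)
  node 11: 1 child(ren)
  node 19: 0 child(ren)
  node 26: 1 child(ren)
  node 33: 0 child(ren)
Matching nodes: [4, 19, 33]
Count of leaf nodes: 3


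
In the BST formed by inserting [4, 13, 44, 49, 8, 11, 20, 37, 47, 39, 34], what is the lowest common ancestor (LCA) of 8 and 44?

Tree insertion order: [4, 13, 44, 49, 8, 11, 20, 37, 47, 39, 34]
Tree (level-order array): [4, None, 13, 8, 44, None, 11, 20, 49, None, None, None, 37, 47, None, 34, 39]
In a BST, the LCA of p=8, q=44 is the first node v on the
root-to-leaf path with p <= v <= q (go left if both < v, right if both > v).
Walk from root:
  at 4: both 8 and 44 > 4, go right
  at 13: 8 <= 13 <= 44, this is the LCA
LCA = 13


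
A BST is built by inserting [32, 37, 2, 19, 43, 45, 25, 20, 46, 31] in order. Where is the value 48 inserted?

Starting tree (level order): [32, 2, 37, None, 19, None, 43, None, 25, None, 45, 20, 31, None, 46]
Insertion path: 32 -> 37 -> 43 -> 45 -> 46
Result: insert 48 as right child of 46
Final tree (level order): [32, 2, 37, None, 19, None, 43, None, 25, None, 45, 20, 31, None, 46, None, None, None, None, None, 48]


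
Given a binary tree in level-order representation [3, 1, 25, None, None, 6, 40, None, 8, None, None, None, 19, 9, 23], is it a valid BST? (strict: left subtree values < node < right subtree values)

Level-order array: [3, 1, 25, None, None, 6, 40, None, 8, None, None, None, 19, 9, 23]
Validate using subtree bounds (lo, hi): at each node, require lo < value < hi,
then recurse left with hi=value and right with lo=value.
Preorder trace (stopping at first violation):
  at node 3 with bounds (-inf, +inf): OK
  at node 1 with bounds (-inf, 3): OK
  at node 25 with bounds (3, +inf): OK
  at node 6 with bounds (3, 25): OK
  at node 8 with bounds (6, 25): OK
  at node 19 with bounds (8, 25): OK
  at node 9 with bounds (8, 19): OK
  at node 23 with bounds (19, 25): OK
  at node 40 with bounds (25, +inf): OK
No violation found at any node.
Result: Valid BST


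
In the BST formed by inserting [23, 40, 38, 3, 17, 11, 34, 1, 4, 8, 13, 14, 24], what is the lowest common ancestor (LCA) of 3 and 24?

Tree insertion order: [23, 40, 38, 3, 17, 11, 34, 1, 4, 8, 13, 14, 24]
Tree (level-order array): [23, 3, 40, 1, 17, 38, None, None, None, 11, None, 34, None, 4, 13, 24, None, None, 8, None, 14]
In a BST, the LCA of p=3, q=24 is the first node v on the
root-to-leaf path with p <= v <= q (go left if both < v, right if both > v).
Walk from root:
  at 23: 3 <= 23 <= 24, this is the LCA
LCA = 23


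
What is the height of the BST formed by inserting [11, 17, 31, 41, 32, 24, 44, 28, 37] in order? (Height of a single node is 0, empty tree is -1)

Insertion order: [11, 17, 31, 41, 32, 24, 44, 28, 37]
Tree (level-order array): [11, None, 17, None, 31, 24, 41, None, 28, 32, 44, None, None, None, 37]
Compute height bottom-up (empty subtree = -1):
  height(28) = 1 + max(-1, -1) = 0
  height(24) = 1 + max(-1, 0) = 1
  height(37) = 1 + max(-1, -1) = 0
  height(32) = 1 + max(-1, 0) = 1
  height(44) = 1 + max(-1, -1) = 0
  height(41) = 1 + max(1, 0) = 2
  height(31) = 1 + max(1, 2) = 3
  height(17) = 1 + max(-1, 3) = 4
  height(11) = 1 + max(-1, 4) = 5
Height = 5


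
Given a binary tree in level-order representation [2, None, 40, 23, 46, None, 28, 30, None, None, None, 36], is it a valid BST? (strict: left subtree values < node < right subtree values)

Level-order array: [2, None, 40, 23, 46, None, 28, 30, None, None, None, 36]
Validate using subtree bounds (lo, hi): at each node, require lo < value < hi,
then recurse left with hi=value and right with lo=value.
Preorder trace (stopping at first violation):
  at node 2 with bounds (-inf, +inf): OK
  at node 40 with bounds (2, +inf): OK
  at node 23 with bounds (2, 40): OK
  at node 28 with bounds (23, 40): OK
  at node 46 with bounds (40, +inf): OK
  at node 30 with bounds (40, 46): VIOLATION
Node 30 violates its bound: not (40 < 30 < 46).
Result: Not a valid BST


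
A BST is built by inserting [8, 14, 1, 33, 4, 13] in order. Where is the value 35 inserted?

Starting tree (level order): [8, 1, 14, None, 4, 13, 33]
Insertion path: 8 -> 14 -> 33
Result: insert 35 as right child of 33
Final tree (level order): [8, 1, 14, None, 4, 13, 33, None, None, None, None, None, 35]


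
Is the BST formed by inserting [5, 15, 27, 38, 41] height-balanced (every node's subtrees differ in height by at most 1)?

Tree (level-order array): [5, None, 15, None, 27, None, 38, None, 41]
Definition: a tree is height-balanced if, at every node, |h(left) - h(right)| <= 1 (empty subtree has height -1).
Bottom-up per-node check:
  node 41: h_left=-1, h_right=-1, diff=0 [OK], height=0
  node 38: h_left=-1, h_right=0, diff=1 [OK], height=1
  node 27: h_left=-1, h_right=1, diff=2 [FAIL (|-1-1|=2 > 1)], height=2
  node 15: h_left=-1, h_right=2, diff=3 [FAIL (|-1-2|=3 > 1)], height=3
  node 5: h_left=-1, h_right=3, diff=4 [FAIL (|-1-3|=4 > 1)], height=4
Node 27 violates the condition: |-1 - 1| = 2 > 1.
Result: Not balanced


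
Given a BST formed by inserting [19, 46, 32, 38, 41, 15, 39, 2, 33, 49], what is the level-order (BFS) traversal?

Tree insertion order: [19, 46, 32, 38, 41, 15, 39, 2, 33, 49]
Tree (level-order array): [19, 15, 46, 2, None, 32, 49, None, None, None, 38, None, None, 33, 41, None, None, 39]
BFS from the root, enqueuing left then right child of each popped node:
  queue [19] -> pop 19, enqueue [15, 46], visited so far: [19]
  queue [15, 46] -> pop 15, enqueue [2], visited so far: [19, 15]
  queue [46, 2] -> pop 46, enqueue [32, 49], visited so far: [19, 15, 46]
  queue [2, 32, 49] -> pop 2, enqueue [none], visited so far: [19, 15, 46, 2]
  queue [32, 49] -> pop 32, enqueue [38], visited so far: [19, 15, 46, 2, 32]
  queue [49, 38] -> pop 49, enqueue [none], visited so far: [19, 15, 46, 2, 32, 49]
  queue [38] -> pop 38, enqueue [33, 41], visited so far: [19, 15, 46, 2, 32, 49, 38]
  queue [33, 41] -> pop 33, enqueue [none], visited so far: [19, 15, 46, 2, 32, 49, 38, 33]
  queue [41] -> pop 41, enqueue [39], visited so far: [19, 15, 46, 2, 32, 49, 38, 33, 41]
  queue [39] -> pop 39, enqueue [none], visited so far: [19, 15, 46, 2, 32, 49, 38, 33, 41, 39]
Result: [19, 15, 46, 2, 32, 49, 38, 33, 41, 39]


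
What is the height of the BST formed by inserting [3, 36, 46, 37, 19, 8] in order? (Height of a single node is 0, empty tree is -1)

Insertion order: [3, 36, 46, 37, 19, 8]
Tree (level-order array): [3, None, 36, 19, 46, 8, None, 37]
Compute height bottom-up (empty subtree = -1):
  height(8) = 1 + max(-1, -1) = 0
  height(19) = 1 + max(0, -1) = 1
  height(37) = 1 + max(-1, -1) = 0
  height(46) = 1 + max(0, -1) = 1
  height(36) = 1 + max(1, 1) = 2
  height(3) = 1 + max(-1, 2) = 3
Height = 3


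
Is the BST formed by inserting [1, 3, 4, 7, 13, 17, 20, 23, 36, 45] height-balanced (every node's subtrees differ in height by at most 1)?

Tree (level-order array): [1, None, 3, None, 4, None, 7, None, 13, None, 17, None, 20, None, 23, None, 36, None, 45]
Definition: a tree is height-balanced if, at every node, |h(left) - h(right)| <= 1 (empty subtree has height -1).
Bottom-up per-node check:
  node 45: h_left=-1, h_right=-1, diff=0 [OK], height=0
  node 36: h_left=-1, h_right=0, diff=1 [OK], height=1
  node 23: h_left=-1, h_right=1, diff=2 [FAIL (|-1-1|=2 > 1)], height=2
  node 20: h_left=-1, h_right=2, diff=3 [FAIL (|-1-2|=3 > 1)], height=3
  node 17: h_left=-1, h_right=3, diff=4 [FAIL (|-1-3|=4 > 1)], height=4
  node 13: h_left=-1, h_right=4, diff=5 [FAIL (|-1-4|=5 > 1)], height=5
  node 7: h_left=-1, h_right=5, diff=6 [FAIL (|-1-5|=6 > 1)], height=6
  node 4: h_left=-1, h_right=6, diff=7 [FAIL (|-1-6|=7 > 1)], height=7
  node 3: h_left=-1, h_right=7, diff=8 [FAIL (|-1-7|=8 > 1)], height=8
  node 1: h_left=-1, h_right=8, diff=9 [FAIL (|-1-8|=9 > 1)], height=9
Node 23 violates the condition: |-1 - 1| = 2 > 1.
Result: Not balanced


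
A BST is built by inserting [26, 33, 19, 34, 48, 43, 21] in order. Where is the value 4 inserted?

Starting tree (level order): [26, 19, 33, None, 21, None, 34, None, None, None, 48, 43]
Insertion path: 26 -> 19
Result: insert 4 as left child of 19
Final tree (level order): [26, 19, 33, 4, 21, None, 34, None, None, None, None, None, 48, 43]


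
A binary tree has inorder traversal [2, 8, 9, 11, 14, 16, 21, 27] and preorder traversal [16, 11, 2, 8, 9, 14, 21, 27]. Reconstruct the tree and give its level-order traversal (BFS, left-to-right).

Inorder:  [2, 8, 9, 11, 14, 16, 21, 27]
Preorder: [16, 11, 2, 8, 9, 14, 21, 27]
Algorithm: preorder visits root first, so consume preorder in order;
for each root, split the current inorder slice at that value into
left-subtree inorder and right-subtree inorder, then recurse.
Recursive splits:
  root=16; inorder splits into left=[2, 8, 9, 11, 14], right=[21, 27]
  root=11; inorder splits into left=[2, 8, 9], right=[14]
  root=2; inorder splits into left=[], right=[8, 9]
  root=8; inorder splits into left=[], right=[9]
  root=9; inorder splits into left=[], right=[]
  root=14; inorder splits into left=[], right=[]
  root=21; inorder splits into left=[], right=[27]
  root=27; inorder splits into left=[], right=[]
Reconstructed level-order: [16, 11, 21, 2, 14, 27, 8, 9]


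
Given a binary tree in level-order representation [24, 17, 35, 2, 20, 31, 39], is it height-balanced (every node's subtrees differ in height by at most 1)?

Tree (level-order array): [24, 17, 35, 2, 20, 31, 39]
Definition: a tree is height-balanced if, at every node, |h(left) - h(right)| <= 1 (empty subtree has height -1).
Bottom-up per-node check:
  node 2: h_left=-1, h_right=-1, diff=0 [OK], height=0
  node 20: h_left=-1, h_right=-1, diff=0 [OK], height=0
  node 17: h_left=0, h_right=0, diff=0 [OK], height=1
  node 31: h_left=-1, h_right=-1, diff=0 [OK], height=0
  node 39: h_left=-1, h_right=-1, diff=0 [OK], height=0
  node 35: h_left=0, h_right=0, diff=0 [OK], height=1
  node 24: h_left=1, h_right=1, diff=0 [OK], height=2
All nodes satisfy the balance condition.
Result: Balanced


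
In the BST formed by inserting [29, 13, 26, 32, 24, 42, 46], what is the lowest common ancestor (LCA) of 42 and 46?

Tree insertion order: [29, 13, 26, 32, 24, 42, 46]
Tree (level-order array): [29, 13, 32, None, 26, None, 42, 24, None, None, 46]
In a BST, the LCA of p=42, q=46 is the first node v on the
root-to-leaf path with p <= v <= q (go left if both < v, right if both > v).
Walk from root:
  at 29: both 42 and 46 > 29, go right
  at 32: both 42 and 46 > 32, go right
  at 42: 42 <= 42 <= 46, this is the LCA
LCA = 42


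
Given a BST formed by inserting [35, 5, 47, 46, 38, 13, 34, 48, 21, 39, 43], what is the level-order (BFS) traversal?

Tree insertion order: [35, 5, 47, 46, 38, 13, 34, 48, 21, 39, 43]
Tree (level-order array): [35, 5, 47, None, 13, 46, 48, None, 34, 38, None, None, None, 21, None, None, 39, None, None, None, 43]
BFS from the root, enqueuing left then right child of each popped node:
  queue [35] -> pop 35, enqueue [5, 47], visited so far: [35]
  queue [5, 47] -> pop 5, enqueue [13], visited so far: [35, 5]
  queue [47, 13] -> pop 47, enqueue [46, 48], visited so far: [35, 5, 47]
  queue [13, 46, 48] -> pop 13, enqueue [34], visited so far: [35, 5, 47, 13]
  queue [46, 48, 34] -> pop 46, enqueue [38], visited so far: [35, 5, 47, 13, 46]
  queue [48, 34, 38] -> pop 48, enqueue [none], visited so far: [35, 5, 47, 13, 46, 48]
  queue [34, 38] -> pop 34, enqueue [21], visited so far: [35, 5, 47, 13, 46, 48, 34]
  queue [38, 21] -> pop 38, enqueue [39], visited so far: [35, 5, 47, 13, 46, 48, 34, 38]
  queue [21, 39] -> pop 21, enqueue [none], visited so far: [35, 5, 47, 13, 46, 48, 34, 38, 21]
  queue [39] -> pop 39, enqueue [43], visited so far: [35, 5, 47, 13, 46, 48, 34, 38, 21, 39]
  queue [43] -> pop 43, enqueue [none], visited so far: [35, 5, 47, 13, 46, 48, 34, 38, 21, 39, 43]
Result: [35, 5, 47, 13, 46, 48, 34, 38, 21, 39, 43]


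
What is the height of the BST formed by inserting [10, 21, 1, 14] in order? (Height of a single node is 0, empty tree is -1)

Insertion order: [10, 21, 1, 14]
Tree (level-order array): [10, 1, 21, None, None, 14]
Compute height bottom-up (empty subtree = -1):
  height(1) = 1 + max(-1, -1) = 0
  height(14) = 1 + max(-1, -1) = 0
  height(21) = 1 + max(0, -1) = 1
  height(10) = 1 + max(0, 1) = 2
Height = 2


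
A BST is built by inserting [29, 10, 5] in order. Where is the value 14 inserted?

Starting tree (level order): [29, 10, None, 5]
Insertion path: 29 -> 10
Result: insert 14 as right child of 10
Final tree (level order): [29, 10, None, 5, 14]


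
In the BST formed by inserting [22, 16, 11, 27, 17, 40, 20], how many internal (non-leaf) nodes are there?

Tree built from: [22, 16, 11, 27, 17, 40, 20]
Tree (level-order array): [22, 16, 27, 11, 17, None, 40, None, None, None, 20]
Rule: An internal node has at least one child.
Per-node child counts:
  node 22: 2 child(ren)
  node 16: 2 child(ren)
  node 11: 0 child(ren)
  node 17: 1 child(ren)
  node 20: 0 child(ren)
  node 27: 1 child(ren)
  node 40: 0 child(ren)
Matching nodes: [22, 16, 17, 27]
Count of internal (non-leaf) nodes: 4


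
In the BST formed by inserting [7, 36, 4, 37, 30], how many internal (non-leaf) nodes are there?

Tree built from: [7, 36, 4, 37, 30]
Tree (level-order array): [7, 4, 36, None, None, 30, 37]
Rule: An internal node has at least one child.
Per-node child counts:
  node 7: 2 child(ren)
  node 4: 0 child(ren)
  node 36: 2 child(ren)
  node 30: 0 child(ren)
  node 37: 0 child(ren)
Matching nodes: [7, 36]
Count of internal (non-leaf) nodes: 2


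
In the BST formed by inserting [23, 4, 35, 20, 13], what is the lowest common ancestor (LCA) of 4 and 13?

Tree insertion order: [23, 4, 35, 20, 13]
Tree (level-order array): [23, 4, 35, None, 20, None, None, 13]
In a BST, the LCA of p=4, q=13 is the first node v on the
root-to-leaf path with p <= v <= q (go left if both < v, right if both > v).
Walk from root:
  at 23: both 4 and 13 < 23, go left
  at 4: 4 <= 4 <= 13, this is the LCA
LCA = 4


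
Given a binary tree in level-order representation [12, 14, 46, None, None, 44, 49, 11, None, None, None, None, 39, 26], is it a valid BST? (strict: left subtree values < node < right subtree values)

Level-order array: [12, 14, 46, None, None, 44, 49, 11, None, None, None, None, 39, 26]
Validate using subtree bounds (lo, hi): at each node, require lo < value < hi,
then recurse left with hi=value and right with lo=value.
Preorder trace (stopping at first violation):
  at node 12 with bounds (-inf, +inf): OK
  at node 14 with bounds (-inf, 12): VIOLATION
Node 14 violates its bound: not (-inf < 14 < 12).
Result: Not a valid BST


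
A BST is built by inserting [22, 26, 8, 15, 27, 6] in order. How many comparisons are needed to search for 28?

Search path for 28: 22 -> 26 -> 27
Found: False
Comparisons: 3


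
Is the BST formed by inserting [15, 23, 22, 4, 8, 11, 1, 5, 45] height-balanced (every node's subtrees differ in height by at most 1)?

Tree (level-order array): [15, 4, 23, 1, 8, 22, 45, None, None, 5, 11]
Definition: a tree is height-balanced if, at every node, |h(left) - h(right)| <= 1 (empty subtree has height -1).
Bottom-up per-node check:
  node 1: h_left=-1, h_right=-1, diff=0 [OK], height=0
  node 5: h_left=-1, h_right=-1, diff=0 [OK], height=0
  node 11: h_left=-1, h_right=-1, diff=0 [OK], height=0
  node 8: h_left=0, h_right=0, diff=0 [OK], height=1
  node 4: h_left=0, h_right=1, diff=1 [OK], height=2
  node 22: h_left=-1, h_right=-1, diff=0 [OK], height=0
  node 45: h_left=-1, h_right=-1, diff=0 [OK], height=0
  node 23: h_left=0, h_right=0, diff=0 [OK], height=1
  node 15: h_left=2, h_right=1, diff=1 [OK], height=3
All nodes satisfy the balance condition.
Result: Balanced


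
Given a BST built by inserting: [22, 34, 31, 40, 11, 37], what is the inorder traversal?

Tree insertion order: [22, 34, 31, 40, 11, 37]
Tree (level-order array): [22, 11, 34, None, None, 31, 40, None, None, 37]
Inorder traversal: [11, 22, 31, 34, 37, 40]


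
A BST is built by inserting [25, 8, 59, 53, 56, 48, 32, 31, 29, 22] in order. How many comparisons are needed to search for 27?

Search path for 27: 25 -> 59 -> 53 -> 48 -> 32 -> 31 -> 29
Found: False
Comparisons: 7


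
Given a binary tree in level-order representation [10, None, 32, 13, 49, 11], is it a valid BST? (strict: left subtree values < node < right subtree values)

Level-order array: [10, None, 32, 13, 49, 11]
Validate using subtree bounds (lo, hi): at each node, require lo < value < hi,
then recurse left with hi=value and right with lo=value.
Preorder trace (stopping at first violation):
  at node 10 with bounds (-inf, +inf): OK
  at node 32 with bounds (10, +inf): OK
  at node 13 with bounds (10, 32): OK
  at node 11 with bounds (10, 13): OK
  at node 49 with bounds (32, +inf): OK
No violation found at any node.
Result: Valid BST


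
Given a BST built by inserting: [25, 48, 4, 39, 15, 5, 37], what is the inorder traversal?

Tree insertion order: [25, 48, 4, 39, 15, 5, 37]
Tree (level-order array): [25, 4, 48, None, 15, 39, None, 5, None, 37]
Inorder traversal: [4, 5, 15, 25, 37, 39, 48]


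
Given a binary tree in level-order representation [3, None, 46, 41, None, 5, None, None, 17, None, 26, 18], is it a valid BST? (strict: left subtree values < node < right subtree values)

Level-order array: [3, None, 46, 41, None, 5, None, None, 17, None, 26, 18]
Validate using subtree bounds (lo, hi): at each node, require lo < value < hi,
then recurse left with hi=value and right with lo=value.
Preorder trace (stopping at first violation):
  at node 3 with bounds (-inf, +inf): OK
  at node 46 with bounds (3, +inf): OK
  at node 41 with bounds (3, 46): OK
  at node 5 with bounds (3, 41): OK
  at node 17 with bounds (5, 41): OK
  at node 26 with bounds (17, 41): OK
  at node 18 with bounds (17, 26): OK
No violation found at any node.
Result: Valid BST


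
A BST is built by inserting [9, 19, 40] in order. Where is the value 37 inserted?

Starting tree (level order): [9, None, 19, None, 40]
Insertion path: 9 -> 19 -> 40
Result: insert 37 as left child of 40
Final tree (level order): [9, None, 19, None, 40, 37]


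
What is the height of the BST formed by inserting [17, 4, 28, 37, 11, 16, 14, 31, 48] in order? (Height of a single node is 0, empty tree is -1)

Insertion order: [17, 4, 28, 37, 11, 16, 14, 31, 48]
Tree (level-order array): [17, 4, 28, None, 11, None, 37, None, 16, 31, 48, 14]
Compute height bottom-up (empty subtree = -1):
  height(14) = 1 + max(-1, -1) = 0
  height(16) = 1 + max(0, -1) = 1
  height(11) = 1 + max(-1, 1) = 2
  height(4) = 1 + max(-1, 2) = 3
  height(31) = 1 + max(-1, -1) = 0
  height(48) = 1 + max(-1, -1) = 0
  height(37) = 1 + max(0, 0) = 1
  height(28) = 1 + max(-1, 1) = 2
  height(17) = 1 + max(3, 2) = 4
Height = 4


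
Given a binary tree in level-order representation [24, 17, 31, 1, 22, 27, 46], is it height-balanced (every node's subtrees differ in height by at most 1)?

Tree (level-order array): [24, 17, 31, 1, 22, 27, 46]
Definition: a tree is height-balanced if, at every node, |h(left) - h(right)| <= 1 (empty subtree has height -1).
Bottom-up per-node check:
  node 1: h_left=-1, h_right=-1, diff=0 [OK], height=0
  node 22: h_left=-1, h_right=-1, diff=0 [OK], height=0
  node 17: h_left=0, h_right=0, diff=0 [OK], height=1
  node 27: h_left=-1, h_right=-1, diff=0 [OK], height=0
  node 46: h_left=-1, h_right=-1, diff=0 [OK], height=0
  node 31: h_left=0, h_right=0, diff=0 [OK], height=1
  node 24: h_left=1, h_right=1, diff=0 [OK], height=2
All nodes satisfy the balance condition.
Result: Balanced


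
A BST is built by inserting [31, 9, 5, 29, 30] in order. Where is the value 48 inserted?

Starting tree (level order): [31, 9, None, 5, 29, None, None, None, 30]
Insertion path: 31
Result: insert 48 as right child of 31
Final tree (level order): [31, 9, 48, 5, 29, None, None, None, None, None, 30]


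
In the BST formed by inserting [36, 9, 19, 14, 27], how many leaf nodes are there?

Tree built from: [36, 9, 19, 14, 27]
Tree (level-order array): [36, 9, None, None, 19, 14, 27]
Rule: A leaf has 0 children.
Per-node child counts:
  node 36: 1 child(ren)
  node 9: 1 child(ren)
  node 19: 2 child(ren)
  node 14: 0 child(ren)
  node 27: 0 child(ren)
Matching nodes: [14, 27]
Count of leaf nodes: 2


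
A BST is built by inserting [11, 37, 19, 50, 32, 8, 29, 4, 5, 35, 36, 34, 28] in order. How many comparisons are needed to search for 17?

Search path for 17: 11 -> 37 -> 19
Found: False
Comparisons: 3


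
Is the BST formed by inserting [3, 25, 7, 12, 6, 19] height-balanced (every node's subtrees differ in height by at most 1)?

Tree (level-order array): [3, None, 25, 7, None, 6, 12, None, None, None, 19]
Definition: a tree is height-balanced if, at every node, |h(left) - h(right)| <= 1 (empty subtree has height -1).
Bottom-up per-node check:
  node 6: h_left=-1, h_right=-1, diff=0 [OK], height=0
  node 19: h_left=-1, h_right=-1, diff=0 [OK], height=0
  node 12: h_left=-1, h_right=0, diff=1 [OK], height=1
  node 7: h_left=0, h_right=1, diff=1 [OK], height=2
  node 25: h_left=2, h_right=-1, diff=3 [FAIL (|2--1|=3 > 1)], height=3
  node 3: h_left=-1, h_right=3, diff=4 [FAIL (|-1-3|=4 > 1)], height=4
Node 25 violates the condition: |2 - -1| = 3 > 1.
Result: Not balanced


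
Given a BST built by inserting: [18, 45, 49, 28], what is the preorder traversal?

Tree insertion order: [18, 45, 49, 28]
Tree (level-order array): [18, None, 45, 28, 49]
Preorder traversal: [18, 45, 28, 49]


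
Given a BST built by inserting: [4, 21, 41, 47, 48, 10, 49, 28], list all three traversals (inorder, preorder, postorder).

Tree insertion order: [4, 21, 41, 47, 48, 10, 49, 28]
Tree (level-order array): [4, None, 21, 10, 41, None, None, 28, 47, None, None, None, 48, None, 49]
Inorder (L, root, R): [4, 10, 21, 28, 41, 47, 48, 49]
Preorder (root, L, R): [4, 21, 10, 41, 28, 47, 48, 49]
Postorder (L, R, root): [10, 28, 49, 48, 47, 41, 21, 4]


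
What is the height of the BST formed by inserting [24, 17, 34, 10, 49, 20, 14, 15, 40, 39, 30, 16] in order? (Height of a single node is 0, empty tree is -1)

Insertion order: [24, 17, 34, 10, 49, 20, 14, 15, 40, 39, 30, 16]
Tree (level-order array): [24, 17, 34, 10, 20, 30, 49, None, 14, None, None, None, None, 40, None, None, 15, 39, None, None, 16]
Compute height bottom-up (empty subtree = -1):
  height(16) = 1 + max(-1, -1) = 0
  height(15) = 1 + max(-1, 0) = 1
  height(14) = 1 + max(-1, 1) = 2
  height(10) = 1 + max(-1, 2) = 3
  height(20) = 1 + max(-1, -1) = 0
  height(17) = 1 + max(3, 0) = 4
  height(30) = 1 + max(-1, -1) = 0
  height(39) = 1 + max(-1, -1) = 0
  height(40) = 1 + max(0, -1) = 1
  height(49) = 1 + max(1, -1) = 2
  height(34) = 1 + max(0, 2) = 3
  height(24) = 1 + max(4, 3) = 5
Height = 5


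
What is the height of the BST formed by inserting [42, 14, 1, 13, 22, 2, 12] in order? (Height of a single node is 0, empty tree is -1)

Insertion order: [42, 14, 1, 13, 22, 2, 12]
Tree (level-order array): [42, 14, None, 1, 22, None, 13, None, None, 2, None, None, 12]
Compute height bottom-up (empty subtree = -1):
  height(12) = 1 + max(-1, -1) = 0
  height(2) = 1 + max(-1, 0) = 1
  height(13) = 1 + max(1, -1) = 2
  height(1) = 1 + max(-1, 2) = 3
  height(22) = 1 + max(-1, -1) = 0
  height(14) = 1 + max(3, 0) = 4
  height(42) = 1 + max(4, -1) = 5
Height = 5


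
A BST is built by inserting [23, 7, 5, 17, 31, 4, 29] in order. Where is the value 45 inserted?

Starting tree (level order): [23, 7, 31, 5, 17, 29, None, 4]
Insertion path: 23 -> 31
Result: insert 45 as right child of 31
Final tree (level order): [23, 7, 31, 5, 17, 29, 45, 4]


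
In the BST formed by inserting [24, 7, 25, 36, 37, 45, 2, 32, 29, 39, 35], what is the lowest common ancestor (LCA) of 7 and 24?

Tree insertion order: [24, 7, 25, 36, 37, 45, 2, 32, 29, 39, 35]
Tree (level-order array): [24, 7, 25, 2, None, None, 36, None, None, 32, 37, 29, 35, None, 45, None, None, None, None, 39]
In a BST, the LCA of p=7, q=24 is the first node v on the
root-to-leaf path with p <= v <= q (go left if both < v, right if both > v).
Walk from root:
  at 24: 7 <= 24 <= 24, this is the LCA
LCA = 24


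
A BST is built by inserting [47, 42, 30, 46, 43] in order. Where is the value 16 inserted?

Starting tree (level order): [47, 42, None, 30, 46, None, None, 43]
Insertion path: 47 -> 42 -> 30
Result: insert 16 as left child of 30
Final tree (level order): [47, 42, None, 30, 46, 16, None, 43]


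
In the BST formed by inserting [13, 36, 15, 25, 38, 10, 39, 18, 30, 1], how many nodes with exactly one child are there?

Tree built from: [13, 36, 15, 25, 38, 10, 39, 18, 30, 1]
Tree (level-order array): [13, 10, 36, 1, None, 15, 38, None, None, None, 25, None, 39, 18, 30]
Rule: These are nodes with exactly 1 non-null child.
Per-node child counts:
  node 13: 2 child(ren)
  node 10: 1 child(ren)
  node 1: 0 child(ren)
  node 36: 2 child(ren)
  node 15: 1 child(ren)
  node 25: 2 child(ren)
  node 18: 0 child(ren)
  node 30: 0 child(ren)
  node 38: 1 child(ren)
  node 39: 0 child(ren)
Matching nodes: [10, 15, 38]
Count of nodes with exactly one child: 3


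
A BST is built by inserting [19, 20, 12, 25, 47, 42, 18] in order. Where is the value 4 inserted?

Starting tree (level order): [19, 12, 20, None, 18, None, 25, None, None, None, 47, 42]
Insertion path: 19 -> 12
Result: insert 4 as left child of 12
Final tree (level order): [19, 12, 20, 4, 18, None, 25, None, None, None, None, None, 47, 42]


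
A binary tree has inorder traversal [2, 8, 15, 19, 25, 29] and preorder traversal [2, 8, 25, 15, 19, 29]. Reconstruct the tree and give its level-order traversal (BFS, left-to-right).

Inorder:  [2, 8, 15, 19, 25, 29]
Preorder: [2, 8, 25, 15, 19, 29]
Algorithm: preorder visits root first, so consume preorder in order;
for each root, split the current inorder slice at that value into
left-subtree inorder and right-subtree inorder, then recurse.
Recursive splits:
  root=2; inorder splits into left=[], right=[8, 15, 19, 25, 29]
  root=8; inorder splits into left=[], right=[15, 19, 25, 29]
  root=25; inorder splits into left=[15, 19], right=[29]
  root=15; inorder splits into left=[], right=[19]
  root=19; inorder splits into left=[], right=[]
  root=29; inorder splits into left=[], right=[]
Reconstructed level-order: [2, 8, 25, 15, 29, 19]


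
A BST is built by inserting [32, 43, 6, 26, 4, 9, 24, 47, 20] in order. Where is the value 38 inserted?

Starting tree (level order): [32, 6, 43, 4, 26, None, 47, None, None, 9, None, None, None, None, 24, 20]
Insertion path: 32 -> 43
Result: insert 38 as left child of 43
Final tree (level order): [32, 6, 43, 4, 26, 38, 47, None, None, 9, None, None, None, None, None, None, 24, 20]


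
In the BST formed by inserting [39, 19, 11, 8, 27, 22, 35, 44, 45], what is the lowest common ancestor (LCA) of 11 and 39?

Tree insertion order: [39, 19, 11, 8, 27, 22, 35, 44, 45]
Tree (level-order array): [39, 19, 44, 11, 27, None, 45, 8, None, 22, 35]
In a BST, the LCA of p=11, q=39 is the first node v on the
root-to-leaf path with p <= v <= q (go left if both < v, right if both > v).
Walk from root:
  at 39: 11 <= 39 <= 39, this is the LCA
LCA = 39


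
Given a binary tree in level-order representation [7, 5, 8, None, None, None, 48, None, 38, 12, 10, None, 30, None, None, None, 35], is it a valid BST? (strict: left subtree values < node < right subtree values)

Level-order array: [7, 5, 8, None, None, None, 48, None, 38, 12, 10, None, 30, None, None, None, 35]
Validate using subtree bounds (lo, hi): at each node, require lo < value < hi,
then recurse left with hi=value and right with lo=value.
Preorder trace (stopping at first violation):
  at node 7 with bounds (-inf, +inf): OK
  at node 5 with bounds (-inf, 7): OK
  at node 8 with bounds (7, +inf): OK
  at node 48 with bounds (8, +inf): OK
  at node 38 with bounds (48, +inf): VIOLATION
Node 38 violates its bound: not (48 < 38 < +inf).
Result: Not a valid BST


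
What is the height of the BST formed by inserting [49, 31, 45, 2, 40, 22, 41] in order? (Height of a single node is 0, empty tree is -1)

Insertion order: [49, 31, 45, 2, 40, 22, 41]
Tree (level-order array): [49, 31, None, 2, 45, None, 22, 40, None, None, None, None, 41]
Compute height bottom-up (empty subtree = -1):
  height(22) = 1 + max(-1, -1) = 0
  height(2) = 1 + max(-1, 0) = 1
  height(41) = 1 + max(-1, -1) = 0
  height(40) = 1 + max(-1, 0) = 1
  height(45) = 1 + max(1, -1) = 2
  height(31) = 1 + max(1, 2) = 3
  height(49) = 1 + max(3, -1) = 4
Height = 4


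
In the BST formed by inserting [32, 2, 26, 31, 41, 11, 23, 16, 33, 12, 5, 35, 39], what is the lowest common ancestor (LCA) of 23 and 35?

Tree insertion order: [32, 2, 26, 31, 41, 11, 23, 16, 33, 12, 5, 35, 39]
Tree (level-order array): [32, 2, 41, None, 26, 33, None, 11, 31, None, 35, 5, 23, None, None, None, 39, None, None, 16, None, None, None, 12]
In a BST, the LCA of p=23, q=35 is the first node v on the
root-to-leaf path with p <= v <= q (go left if both < v, right if both > v).
Walk from root:
  at 32: 23 <= 32 <= 35, this is the LCA
LCA = 32


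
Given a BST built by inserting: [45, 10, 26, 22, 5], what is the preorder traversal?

Tree insertion order: [45, 10, 26, 22, 5]
Tree (level-order array): [45, 10, None, 5, 26, None, None, 22]
Preorder traversal: [45, 10, 5, 26, 22]


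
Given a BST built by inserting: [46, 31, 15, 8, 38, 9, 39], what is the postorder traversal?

Tree insertion order: [46, 31, 15, 8, 38, 9, 39]
Tree (level-order array): [46, 31, None, 15, 38, 8, None, None, 39, None, 9]
Postorder traversal: [9, 8, 15, 39, 38, 31, 46]


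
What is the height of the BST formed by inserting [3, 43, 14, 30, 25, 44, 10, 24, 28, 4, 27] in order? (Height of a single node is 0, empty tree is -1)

Insertion order: [3, 43, 14, 30, 25, 44, 10, 24, 28, 4, 27]
Tree (level-order array): [3, None, 43, 14, 44, 10, 30, None, None, 4, None, 25, None, None, None, 24, 28, None, None, 27]
Compute height bottom-up (empty subtree = -1):
  height(4) = 1 + max(-1, -1) = 0
  height(10) = 1 + max(0, -1) = 1
  height(24) = 1 + max(-1, -1) = 0
  height(27) = 1 + max(-1, -1) = 0
  height(28) = 1 + max(0, -1) = 1
  height(25) = 1 + max(0, 1) = 2
  height(30) = 1 + max(2, -1) = 3
  height(14) = 1 + max(1, 3) = 4
  height(44) = 1 + max(-1, -1) = 0
  height(43) = 1 + max(4, 0) = 5
  height(3) = 1 + max(-1, 5) = 6
Height = 6


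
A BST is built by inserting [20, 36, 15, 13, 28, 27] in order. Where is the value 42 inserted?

Starting tree (level order): [20, 15, 36, 13, None, 28, None, None, None, 27]
Insertion path: 20 -> 36
Result: insert 42 as right child of 36
Final tree (level order): [20, 15, 36, 13, None, 28, 42, None, None, 27]


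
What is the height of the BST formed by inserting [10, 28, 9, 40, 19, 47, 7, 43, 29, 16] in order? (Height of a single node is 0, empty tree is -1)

Insertion order: [10, 28, 9, 40, 19, 47, 7, 43, 29, 16]
Tree (level-order array): [10, 9, 28, 7, None, 19, 40, None, None, 16, None, 29, 47, None, None, None, None, 43]
Compute height bottom-up (empty subtree = -1):
  height(7) = 1 + max(-1, -1) = 0
  height(9) = 1 + max(0, -1) = 1
  height(16) = 1 + max(-1, -1) = 0
  height(19) = 1 + max(0, -1) = 1
  height(29) = 1 + max(-1, -1) = 0
  height(43) = 1 + max(-1, -1) = 0
  height(47) = 1 + max(0, -1) = 1
  height(40) = 1 + max(0, 1) = 2
  height(28) = 1 + max(1, 2) = 3
  height(10) = 1 + max(1, 3) = 4
Height = 4


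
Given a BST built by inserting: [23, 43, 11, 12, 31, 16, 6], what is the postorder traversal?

Tree insertion order: [23, 43, 11, 12, 31, 16, 6]
Tree (level-order array): [23, 11, 43, 6, 12, 31, None, None, None, None, 16]
Postorder traversal: [6, 16, 12, 11, 31, 43, 23]


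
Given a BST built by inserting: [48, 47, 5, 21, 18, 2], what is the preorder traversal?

Tree insertion order: [48, 47, 5, 21, 18, 2]
Tree (level-order array): [48, 47, None, 5, None, 2, 21, None, None, 18]
Preorder traversal: [48, 47, 5, 2, 21, 18]


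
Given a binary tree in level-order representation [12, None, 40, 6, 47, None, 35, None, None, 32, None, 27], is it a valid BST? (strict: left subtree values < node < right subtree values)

Level-order array: [12, None, 40, 6, 47, None, 35, None, None, 32, None, 27]
Validate using subtree bounds (lo, hi): at each node, require lo < value < hi,
then recurse left with hi=value and right with lo=value.
Preorder trace (stopping at first violation):
  at node 12 with bounds (-inf, +inf): OK
  at node 40 with bounds (12, +inf): OK
  at node 6 with bounds (12, 40): VIOLATION
Node 6 violates its bound: not (12 < 6 < 40).
Result: Not a valid BST


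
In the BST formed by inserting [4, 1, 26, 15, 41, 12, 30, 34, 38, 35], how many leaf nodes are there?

Tree built from: [4, 1, 26, 15, 41, 12, 30, 34, 38, 35]
Tree (level-order array): [4, 1, 26, None, None, 15, 41, 12, None, 30, None, None, None, None, 34, None, 38, 35]
Rule: A leaf has 0 children.
Per-node child counts:
  node 4: 2 child(ren)
  node 1: 0 child(ren)
  node 26: 2 child(ren)
  node 15: 1 child(ren)
  node 12: 0 child(ren)
  node 41: 1 child(ren)
  node 30: 1 child(ren)
  node 34: 1 child(ren)
  node 38: 1 child(ren)
  node 35: 0 child(ren)
Matching nodes: [1, 12, 35]
Count of leaf nodes: 3


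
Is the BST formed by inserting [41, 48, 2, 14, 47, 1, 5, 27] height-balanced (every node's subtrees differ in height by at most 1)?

Tree (level-order array): [41, 2, 48, 1, 14, 47, None, None, None, 5, 27]
Definition: a tree is height-balanced if, at every node, |h(left) - h(right)| <= 1 (empty subtree has height -1).
Bottom-up per-node check:
  node 1: h_left=-1, h_right=-1, diff=0 [OK], height=0
  node 5: h_left=-1, h_right=-1, diff=0 [OK], height=0
  node 27: h_left=-1, h_right=-1, diff=0 [OK], height=0
  node 14: h_left=0, h_right=0, diff=0 [OK], height=1
  node 2: h_left=0, h_right=1, diff=1 [OK], height=2
  node 47: h_left=-1, h_right=-1, diff=0 [OK], height=0
  node 48: h_left=0, h_right=-1, diff=1 [OK], height=1
  node 41: h_left=2, h_right=1, diff=1 [OK], height=3
All nodes satisfy the balance condition.
Result: Balanced


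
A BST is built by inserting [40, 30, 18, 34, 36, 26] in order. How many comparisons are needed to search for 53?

Search path for 53: 40
Found: False
Comparisons: 1


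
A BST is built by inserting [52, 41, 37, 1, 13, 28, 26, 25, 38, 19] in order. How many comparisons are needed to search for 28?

Search path for 28: 52 -> 41 -> 37 -> 1 -> 13 -> 28
Found: True
Comparisons: 6


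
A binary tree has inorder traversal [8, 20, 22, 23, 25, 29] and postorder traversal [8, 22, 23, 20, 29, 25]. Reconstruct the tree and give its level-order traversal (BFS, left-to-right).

Inorder:   [8, 20, 22, 23, 25, 29]
Postorder: [8, 22, 23, 20, 29, 25]
Algorithm: postorder visits root last, so walk postorder right-to-left;
each value is the root of the current inorder slice — split it at that
value, recurse on the right subtree first, then the left.
Recursive splits:
  root=25; inorder splits into left=[8, 20, 22, 23], right=[29]
  root=29; inorder splits into left=[], right=[]
  root=20; inorder splits into left=[8], right=[22, 23]
  root=23; inorder splits into left=[22], right=[]
  root=22; inorder splits into left=[], right=[]
  root=8; inorder splits into left=[], right=[]
Reconstructed level-order: [25, 20, 29, 8, 23, 22]
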